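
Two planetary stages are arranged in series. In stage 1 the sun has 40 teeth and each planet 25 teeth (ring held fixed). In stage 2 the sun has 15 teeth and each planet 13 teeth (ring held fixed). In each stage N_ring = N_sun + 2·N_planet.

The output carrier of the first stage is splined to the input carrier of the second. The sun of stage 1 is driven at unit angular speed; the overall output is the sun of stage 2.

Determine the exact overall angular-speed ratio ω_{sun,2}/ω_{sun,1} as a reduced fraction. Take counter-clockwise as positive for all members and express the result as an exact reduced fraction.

224/195

Stage 1: N_ring = 40 + 2·25 = 90
Stage 1: 40(ω_s−ω_c) = −90(ω_r−ω_c),  ω_r=0, ω_s=1
Stage 1: 40(1−ω_c) = −90(0−ω_c)  ⇒  130ω_c = 40  ⇒  ω_c = 4/13
  ⇒ ω_c¹/ω_s¹ = 4/13
Stage 2: N_ring = 15 + 2·13 = 41
Stage 2: 15(ω_s−ω_c) = −41(ω_r−ω_c),  ω_r=0, ω_c=1
Stage 2: ω_s = 1 − (41/15)(0−1) = 56/15
  ⇒ ω_s²/ω_c² = 56/15
Coupling ω_c² = ω_c¹ ⇒ overall = 4/13 × 56/15 = 224/195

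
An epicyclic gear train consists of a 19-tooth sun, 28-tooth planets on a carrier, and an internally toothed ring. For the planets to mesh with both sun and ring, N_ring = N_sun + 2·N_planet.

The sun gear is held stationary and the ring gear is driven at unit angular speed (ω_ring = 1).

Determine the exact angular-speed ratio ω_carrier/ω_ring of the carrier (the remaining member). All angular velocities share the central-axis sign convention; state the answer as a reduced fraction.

75/94

N_ring = 19 + 2·28 = 75
19(ω_s−ω_c) = −75(ω_r−ω_c),  ω_s=0, ω_r=1
19(0−ω_c) = −75(1−ω_c)  ⇒  94ω_c = 75  ⇒  ω_c = 75/94
ω_c/ω_r = 75/94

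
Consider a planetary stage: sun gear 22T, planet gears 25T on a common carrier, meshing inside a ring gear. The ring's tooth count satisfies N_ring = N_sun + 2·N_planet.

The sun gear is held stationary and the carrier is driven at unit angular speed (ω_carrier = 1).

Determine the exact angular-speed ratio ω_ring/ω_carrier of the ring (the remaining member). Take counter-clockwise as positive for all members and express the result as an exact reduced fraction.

47/36

N_ring = 22 + 2·25 = 72
22(ω_s−ω_c) = −72(ω_r−ω_c),  ω_s=0, ω_c=1
ω_r = 1 − (22/72)(0−1) = 47/36
ω_r/ω_c = 47/36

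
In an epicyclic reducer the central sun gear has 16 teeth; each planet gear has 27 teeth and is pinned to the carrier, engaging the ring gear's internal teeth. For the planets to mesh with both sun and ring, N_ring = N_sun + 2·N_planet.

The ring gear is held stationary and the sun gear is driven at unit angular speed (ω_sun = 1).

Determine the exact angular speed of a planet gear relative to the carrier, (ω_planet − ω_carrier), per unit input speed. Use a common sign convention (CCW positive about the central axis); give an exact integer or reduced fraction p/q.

-560/1161

N_ring = 16 + 2·27 = 70
16(ω_s−ω_c) = −70(ω_r−ω_c),  ω_r=0, ω_s=1
16(1−ω_c) = −70(0−ω_c)  ⇒  86ω_c = 16  ⇒  ω_c = 8/43
sun–planet: 16·(1−8/43) = −27·(ω_p−ω_c)  ⇒  ω_p−ω_c = −(16/27)·(35/43) = -560/1161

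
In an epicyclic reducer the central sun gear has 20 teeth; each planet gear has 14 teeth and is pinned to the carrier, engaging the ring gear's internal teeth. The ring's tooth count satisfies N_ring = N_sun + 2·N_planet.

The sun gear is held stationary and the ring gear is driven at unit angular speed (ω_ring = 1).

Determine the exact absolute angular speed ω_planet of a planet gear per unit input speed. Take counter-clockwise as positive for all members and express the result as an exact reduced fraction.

12/7

N_ring = 20 + 2·14 = 48
20(ω_s−ω_c) = −48(ω_r−ω_c),  ω_s=0, ω_r=1
20(0−ω_c) = −48(1−ω_c)  ⇒  68ω_c = 48  ⇒  ω_c = 12/17
sun–planet: 20·(0−12/17) = −14·(ω_p−ω_c)  ⇒  ω_p−ω_c = −(20/14)·(-12/17) = 120/119
ω_p = 12/17 + 120/119 = 12/7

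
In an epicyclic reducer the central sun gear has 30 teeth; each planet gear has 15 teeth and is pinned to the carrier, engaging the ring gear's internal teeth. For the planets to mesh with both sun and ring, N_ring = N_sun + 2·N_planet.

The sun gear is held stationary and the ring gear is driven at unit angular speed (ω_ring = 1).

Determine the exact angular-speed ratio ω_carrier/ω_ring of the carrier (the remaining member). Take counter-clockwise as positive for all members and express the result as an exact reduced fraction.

N_ring = 30 + 2·15 = 60
30(ω_s−ω_c) = −60(ω_r−ω_c),  ω_s=0, ω_r=1
30(0−ω_c) = −60(1−ω_c)  ⇒  90ω_c = 60  ⇒  ω_c = 2/3
ω_c/ω_r = 2/3

2/3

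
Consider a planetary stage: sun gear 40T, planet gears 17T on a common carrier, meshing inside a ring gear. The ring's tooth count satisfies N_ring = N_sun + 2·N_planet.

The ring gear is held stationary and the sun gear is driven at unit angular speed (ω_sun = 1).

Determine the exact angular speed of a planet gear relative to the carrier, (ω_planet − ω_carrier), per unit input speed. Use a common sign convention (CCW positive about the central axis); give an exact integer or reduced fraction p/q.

N_ring = 40 + 2·17 = 74
40(ω_s−ω_c) = −74(ω_r−ω_c),  ω_r=0, ω_s=1
40(1−ω_c) = −74(0−ω_c)  ⇒  114ω_c = 40  ⇒  ω_c = 20/57
sun–planet: 40·(1−20/57) = −17·(ω_p−ω_c)  ⇒  ω_p−ω_c = −(40/17)·(37/57) = -1480/969

-1480/969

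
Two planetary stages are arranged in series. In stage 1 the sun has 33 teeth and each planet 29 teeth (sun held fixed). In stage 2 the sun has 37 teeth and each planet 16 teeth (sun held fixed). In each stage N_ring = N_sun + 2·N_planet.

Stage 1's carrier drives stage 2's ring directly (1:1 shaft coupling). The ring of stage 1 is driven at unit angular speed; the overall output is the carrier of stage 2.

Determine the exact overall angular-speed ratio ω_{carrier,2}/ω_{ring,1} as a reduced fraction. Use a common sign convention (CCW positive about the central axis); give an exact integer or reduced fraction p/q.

Stage 1: N_ring = 33 + 2·29 = 91
Stage 1: 33(ω_s−ω_c) = −91(ω_r−ω_c),  ω_s=0, ω_r=1
Stage 1: 33(0−ω_c) = −91(1−ω_c)  ⇒  124ω_c = 91  ⇒  ω_c = 91/124
  ⇒ ω_c¹/ω_r¹ = 91/124
Stage 2: N_ring = 37 + 2·16 = 69
Stage 2: 37(ω_s−ω_c) = −69(ω_r−ω_c),  ω_s=0, ω_r=1
Stage 2: 37(0−ω_c) = −69(1−ω_c)  ⇒  106ω_c = 69  ⇒  ω_c = 69/106
  ⇒ ω_c²/ω_r² = 69/106
Coupling ω_r² = ω_c¹ ⇒ overall = 91/124 × 69/106 = 6279/13144

6279/13144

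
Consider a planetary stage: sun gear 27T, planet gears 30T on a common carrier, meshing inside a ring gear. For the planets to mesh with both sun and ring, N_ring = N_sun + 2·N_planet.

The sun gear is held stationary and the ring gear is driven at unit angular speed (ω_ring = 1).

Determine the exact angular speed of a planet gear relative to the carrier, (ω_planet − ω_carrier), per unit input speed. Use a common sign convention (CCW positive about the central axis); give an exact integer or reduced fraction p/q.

N_ring = 27 + 2·30 = 87
27(ω_s−ω_c) = −87(ω_r−ω_c),  ω_s=0, ω_r=1
27(0−ω_c) = −87(1−ω_c)  ⇒  114ω_c = 87  ⇒  ω_c = 29/38
sun–planet: 27·(0−29/38) = −30·(ω_p−ω_c)  ⇒  ω_p−ω_c = −(27/30)·(-29/38) = 261/380

261/380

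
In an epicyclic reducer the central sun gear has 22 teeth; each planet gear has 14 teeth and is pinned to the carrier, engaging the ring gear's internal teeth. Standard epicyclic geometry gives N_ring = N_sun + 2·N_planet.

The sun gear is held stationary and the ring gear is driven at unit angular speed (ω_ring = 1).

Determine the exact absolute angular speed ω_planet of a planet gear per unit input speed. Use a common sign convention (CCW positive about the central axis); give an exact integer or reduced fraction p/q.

25/14

N_ring = 22 + 2·14 = 50
22(ω_s−ω_c) = −50(ω_r−ω_c),  ω_s=0, ω_r=1
22(0−ω_c) = −50(1−ω_c)  ⇒  72ω_c = 50  ⇒  ω_c = 25/36
sun–planet: 22·(0−25/36) = −14·(ω_p−ω_c)  ⇒  ω_p−ω_c = −(22/14)·(-25/36) = 275/252
ω_p = 25/36 + 275/252 = 25/14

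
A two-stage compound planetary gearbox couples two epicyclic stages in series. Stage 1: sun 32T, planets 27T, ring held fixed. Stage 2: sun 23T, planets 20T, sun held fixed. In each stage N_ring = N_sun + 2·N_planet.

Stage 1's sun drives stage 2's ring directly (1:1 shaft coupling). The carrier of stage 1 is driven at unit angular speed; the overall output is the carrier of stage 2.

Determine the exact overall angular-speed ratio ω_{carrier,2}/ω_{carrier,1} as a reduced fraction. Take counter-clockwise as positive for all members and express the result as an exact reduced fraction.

Stage 1: N_ring = 32 + 2·27 = 86
Stage 1: 32(ω_s−ω_c) = −86(ω_r−ω_c),  ω_r=0, ω_c=1
Stage 1: ω_s = 1 − (86/32)(0−1) = 59/16
  ⇒ ω_s¹/ω_c¹ = 59/16
Stage 2: N_ring = 23 + 2·20 = 63
Stage 2: 23(ω_s−ω_c) = −63(ω_r−ω_c),  ω_s=0, ω_r=1
Stage 2: 23(0−ω_c) = −63(1−ω_c)  ⇒  86ω_c = 63  ⇒  ω_c = 63/86
  ⇒ ω_c²/ω_r² = 63/86
Coupling ω_r² = ω_s¹ ⇒ overall = 59/16 × 63/86 = 3717/1376

3717/1376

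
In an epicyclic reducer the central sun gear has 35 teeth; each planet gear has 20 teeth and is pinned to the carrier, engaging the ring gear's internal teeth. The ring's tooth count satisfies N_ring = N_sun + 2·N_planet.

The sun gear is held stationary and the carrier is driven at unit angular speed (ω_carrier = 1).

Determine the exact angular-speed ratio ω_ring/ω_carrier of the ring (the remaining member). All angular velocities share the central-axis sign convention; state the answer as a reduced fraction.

N_ring = 35 + 2·20 = 75
35(ω_s−ω_c) = −75(ω_r−ω_c),  ω_s=0, ω_c=1
ω_r = 1 − (35/75)(0−1) = 22/15
ω_r/ω_c = 22/15

22/15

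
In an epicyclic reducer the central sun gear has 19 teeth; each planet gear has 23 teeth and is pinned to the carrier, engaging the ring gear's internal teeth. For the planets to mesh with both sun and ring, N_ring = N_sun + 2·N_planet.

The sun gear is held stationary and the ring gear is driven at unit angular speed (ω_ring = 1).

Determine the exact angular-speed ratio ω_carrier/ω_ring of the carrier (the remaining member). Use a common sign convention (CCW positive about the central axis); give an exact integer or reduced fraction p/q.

N_ring = 19 + 2·23 = 65
19(ω_s−ω_c) = −65(ω_r−ω_c),  ω_s=0, ω_r=1
19(0−ω_c) = −65(1−ω_c)  ⇒  84ω_c = 65  ⇒  ω_c = 65/84
ω_c/ω_r = 65/84

65/84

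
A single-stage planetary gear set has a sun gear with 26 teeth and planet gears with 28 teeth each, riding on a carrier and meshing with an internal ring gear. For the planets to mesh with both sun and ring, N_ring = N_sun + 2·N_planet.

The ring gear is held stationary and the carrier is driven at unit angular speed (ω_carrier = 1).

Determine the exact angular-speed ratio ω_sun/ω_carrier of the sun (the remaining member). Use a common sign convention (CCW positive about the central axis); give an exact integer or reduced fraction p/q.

54/13

N_ring = 26 + 2·28 = 82
26(ω_s−ω_c) = −82(ω_r−ω_c),  ω_r=0, ω_c=1
ω_s = 1 − (82/26)(0−1) = 54/13
ω_s/ω_c = 54/13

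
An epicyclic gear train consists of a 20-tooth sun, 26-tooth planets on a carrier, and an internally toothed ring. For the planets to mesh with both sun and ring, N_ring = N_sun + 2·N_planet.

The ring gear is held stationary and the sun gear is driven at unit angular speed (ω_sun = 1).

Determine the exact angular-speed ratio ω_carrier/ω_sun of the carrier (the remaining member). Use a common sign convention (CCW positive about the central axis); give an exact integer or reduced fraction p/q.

N_ring = 20 + 2·26 = 72
20(ω_s−ω_c) = −72(ω_r−ω_c),  ω_r=0, ω_s=1
20(1−ω_c) = −72(0−ω_c)  ⇒  92ω_c = 20  ⇒  ω_c = 5/23
ω_c/ω_s = 5/23

5/23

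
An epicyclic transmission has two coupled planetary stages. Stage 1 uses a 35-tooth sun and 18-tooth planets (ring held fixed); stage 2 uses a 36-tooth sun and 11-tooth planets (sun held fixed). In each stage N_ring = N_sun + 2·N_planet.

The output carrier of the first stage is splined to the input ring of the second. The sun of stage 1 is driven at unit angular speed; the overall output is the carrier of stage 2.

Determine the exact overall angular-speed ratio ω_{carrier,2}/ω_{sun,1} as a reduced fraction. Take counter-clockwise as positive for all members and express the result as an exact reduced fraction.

1015/4982

Stage 1: N_ring = 35 + 2·18 = 71
Stage 1: 35(ω_s−ω_c) = −71(ω_r−ω_c),  ω_r=0, ω_s=1
Stage 1: 35(1−ω_c) = −71(0−ω_c)  ⇒  106ω_c = 35  ⇒  ω_c = 35/106
  ⇒ ω_c¹/ω_s¹ = 35/106
Stage 2: N_ring = 36 + 2·11 = 58
Stage 2: 36(ω_s−ω_c) = −58(ω_r−ω_c),  ω_s=0, ω_r=1
Stage 2: 36(0−ω_c) = −58(1−ω_c)  ⇒  94ω_c = 58  ⇒  ω_c = 29/47
  ⇒ ω_c²/ω_r² = 29/47
Coupling ω_r² = ω_c¹ ⇒ overall = 35/106 × 29/47 = 1015/4982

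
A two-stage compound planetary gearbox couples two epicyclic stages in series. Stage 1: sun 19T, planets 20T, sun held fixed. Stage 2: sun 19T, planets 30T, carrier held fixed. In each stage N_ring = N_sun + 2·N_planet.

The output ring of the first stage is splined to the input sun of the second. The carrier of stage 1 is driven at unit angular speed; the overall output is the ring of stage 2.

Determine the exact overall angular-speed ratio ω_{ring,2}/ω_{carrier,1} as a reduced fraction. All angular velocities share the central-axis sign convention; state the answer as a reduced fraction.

Stage 1: N_ring = 19 + 2·20 = 59
Stage 1: 19(ω_s−ω_c) = −59(ω_r−ω_c),  ω_s=0, ω_c=1
Stage 1: ω_r = 1 − (19/59)(0−1) = 78/59
  ⇒ ω_r¹/ω_c¹ = 78/59
Stage 2: N_ring = 19 + 2·30 = 79
Stage 2: 19(ω_s−ω_c) = −79(ω_r−ω_c),  ω_c=0, ω_s=1
Stage 2: ω_r = 0 − (19/79)(1−0) = -19/79
  ⇒ ω_r²/ω_s² = -19/79
Coupling ω_s² = ω_r¹ ⇒ overall = 78/59 × -19/79 = -1482/4661

-1482/4661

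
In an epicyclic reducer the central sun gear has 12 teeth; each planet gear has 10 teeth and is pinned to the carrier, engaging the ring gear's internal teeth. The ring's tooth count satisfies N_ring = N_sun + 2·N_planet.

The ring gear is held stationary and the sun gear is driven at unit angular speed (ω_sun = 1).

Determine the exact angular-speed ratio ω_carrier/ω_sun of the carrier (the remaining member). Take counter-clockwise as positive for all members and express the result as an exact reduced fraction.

N_ring = 12 + 2·10 = 32
12(ω_s−ω_c) = −32(ω_r−ω_c),  ω_r=0, ω_s=1
12(1−ω_c) = −32(0−ω_c)  ⇒  44ω_c = 12  ⇒  ω_c = 3/11
ω_c/ω_s = 3/11

3/11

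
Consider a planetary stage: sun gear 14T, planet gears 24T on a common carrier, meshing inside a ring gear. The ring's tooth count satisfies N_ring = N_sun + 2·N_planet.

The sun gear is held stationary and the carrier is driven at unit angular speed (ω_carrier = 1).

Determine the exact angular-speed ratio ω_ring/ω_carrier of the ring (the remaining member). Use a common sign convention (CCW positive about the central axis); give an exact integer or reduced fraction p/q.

N_ring = 14 + 2·24 = 62
14(ω_s−ω_c) = −62(ω_r−ω_c),  ω_s=0, ω_c=1
ω_r = 1 − (14/62)(0−1) = 38/31
ω_r/ω_c = 38/31

38/31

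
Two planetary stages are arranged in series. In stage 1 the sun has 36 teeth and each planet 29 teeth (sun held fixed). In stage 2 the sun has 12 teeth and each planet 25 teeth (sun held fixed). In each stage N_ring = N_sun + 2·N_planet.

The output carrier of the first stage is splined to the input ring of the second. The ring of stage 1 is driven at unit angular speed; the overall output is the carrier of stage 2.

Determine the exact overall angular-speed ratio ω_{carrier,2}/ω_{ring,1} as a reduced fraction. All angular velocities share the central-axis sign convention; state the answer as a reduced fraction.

Stage 1: N_ring = 36 + 2·29 = 94
Stage 1: 36(ω_s−ω_c) = −94(ω_r−ω_c),  ω_s=0, ω_r=1
Stage 1: 36(0−ω_c) = −94(1−ω_c)  ⇒  130ω_c = 94  ⇒  ω_c = 47/65
  ⇒ ω_c¹/ω_r¹ = 47/65
Stage 2: N_ring = 12 + 2·25 = 62
Stage 2: 12(ω_s−ω_c) = −62(ω_r−ω_c),  ω_s=0, ω_r=1
Stage 2: 12(0−ω_c) = −62(1−ω_c)  ⇒  74ω_c = 62  ⇒  ω_c = 31/37
  ⇒ ω_c²/ω_r² = 31/37
Coupling ω_r² = ω_c¹ ⇒ overall = 47/65 × 31/37 = 1457/2405

1457/2405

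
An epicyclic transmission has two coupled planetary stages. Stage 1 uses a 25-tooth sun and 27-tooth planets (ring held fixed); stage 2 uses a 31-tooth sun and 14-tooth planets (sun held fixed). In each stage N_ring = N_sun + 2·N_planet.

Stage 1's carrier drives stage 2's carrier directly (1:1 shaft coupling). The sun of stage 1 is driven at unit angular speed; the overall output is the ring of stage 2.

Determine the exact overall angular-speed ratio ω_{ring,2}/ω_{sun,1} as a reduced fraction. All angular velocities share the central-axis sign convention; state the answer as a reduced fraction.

Stage 1: N_ring = 25 + 2·27 = 79
Stage 1: 25(ω_s−ω_c) = −79(ω_r−ω_c),  ω_r=0, ω_s=1
Stage 1: 25(1−ω_c) = −79(0−ω_c)  ⇒  104ω_c = 25  ⇒  ω_c = 25/104
  ⇒ ω_c¹/ω_s¹ = 25/104
Stage 2: N_ring = 31 + 2·14 = 59
Stage 2: 31(ω_s−ω_c) = −59(ω_r−ω_c),  ω_s=0, ω_c=1
Stage 2: ω_r = 1 − (31/59)(0−1) = 90/59
  ⇒ ω_r²/ω_c² = 90/59
Coupling ω_c² = ω_c¹ ⇒ overall = 25/104 × 90/59 = 1125/3068

1125/3068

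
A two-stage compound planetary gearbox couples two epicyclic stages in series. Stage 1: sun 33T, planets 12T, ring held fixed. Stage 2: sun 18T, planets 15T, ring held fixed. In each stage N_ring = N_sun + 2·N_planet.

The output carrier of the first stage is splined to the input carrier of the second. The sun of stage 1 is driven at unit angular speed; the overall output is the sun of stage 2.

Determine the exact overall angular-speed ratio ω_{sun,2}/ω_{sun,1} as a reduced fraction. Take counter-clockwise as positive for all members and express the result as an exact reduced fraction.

121/90

Stage 1: N_ring = 33 + 2·12 = 57
Stage 1: 33(ω_s−ω_c) = −57(ω_r−ω_c),  ω_r=0, ω_s=1
Stage 1: 33(1−ω_c) = −57(0−ω_c)  ⇒  90ω_c = 33  ⇒  ω_c = 11/30
  ⇒ ω_c¹/ω_s¹ = 11/30
Stage 2: N_ring = 18 + 2·15 = 48
Stage 2: 18(ω_s−ω_c) = −48(ω_r−ω_c),  ω_r=0, ω_c=1
Stage 2: ω_s = 1 − (48/18)(0−1) = 11/3
  ⇒ ω_s²/ω_c² = 11/3
Coupling ω_c² = ω_c¹ ⇒ overall = 11/30 × 11/3 = 121/90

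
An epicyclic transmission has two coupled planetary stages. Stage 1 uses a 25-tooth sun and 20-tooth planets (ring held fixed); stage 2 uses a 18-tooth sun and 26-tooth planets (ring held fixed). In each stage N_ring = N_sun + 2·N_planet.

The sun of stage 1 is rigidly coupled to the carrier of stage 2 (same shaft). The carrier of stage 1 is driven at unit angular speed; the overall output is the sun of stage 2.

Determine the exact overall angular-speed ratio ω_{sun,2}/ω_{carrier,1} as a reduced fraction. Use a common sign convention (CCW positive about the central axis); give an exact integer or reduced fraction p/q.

Stage 1: N_ring = 25 + 2·20 = 65
Stage 1: 25(ω_s−ω_c) = −65(ω_r−ω_c),  ω_r=0, ω_c=1
Stage 1: ω_s = 1 − (65/25)(0−1) = 18/5
  ⇒ ω_s¹/ω_c¹ = 18/5
Stage 2: N_ring = 18 + 2·26 = 70
Stage 2: 18(ω_s−ω_c) = −70(ω_r−ω_c),  ω_r=0, ω_c=1
Stage 2: ω_s = 1 − (70/18)(0−1) = 44/9
  ⇒ ω_s²/ω_c² = 44/9
Coupling ω_c² = ω_s¹ ⇒ overall = 18/5 × 44/9 = 88/5

88/5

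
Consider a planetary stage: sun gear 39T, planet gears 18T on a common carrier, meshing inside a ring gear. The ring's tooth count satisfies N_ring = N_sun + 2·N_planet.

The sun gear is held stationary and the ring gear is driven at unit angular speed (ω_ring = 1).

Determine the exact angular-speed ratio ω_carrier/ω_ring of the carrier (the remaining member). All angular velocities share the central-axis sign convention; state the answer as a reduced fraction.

N_ring = 39 + 2·18 = 75
39(ω_s−ω_c) = −75(ω_r−ω_c),  ω_s=0, ω_r=1
39(0−ω_c) = −75(1−ω_c)  ⇒  114ω_c = 75  ⇒  ω_c = 25/38
ω_c/ω_r = 25/38

25/38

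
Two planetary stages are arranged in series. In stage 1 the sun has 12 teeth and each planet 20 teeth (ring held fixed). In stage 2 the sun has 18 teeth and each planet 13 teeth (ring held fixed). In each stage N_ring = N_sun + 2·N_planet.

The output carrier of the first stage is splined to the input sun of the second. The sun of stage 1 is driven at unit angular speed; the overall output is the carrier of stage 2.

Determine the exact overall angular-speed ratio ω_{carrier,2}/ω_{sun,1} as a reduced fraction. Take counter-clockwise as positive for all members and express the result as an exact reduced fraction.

Stage 1: N_ring = 12 + 2·20 = 52
Stage 1: 12(ω_s−ω_c) = −52(ω_r−ω_c),  ω_r=0, ω_s=1
Stage 1: 12(1−ω_c) = −52(0−ω_c)  ⇒  64ω_c = 12  ⇒  ω_c = 3/16
  ⇒ ω_c¹/ω_s¹ = 3/16
Stage 2: N_ring = 18 + 2·13 = 44
Stage 2: 18(ω_s−ω_c) = −44(ω_r−ω_c),  ω_r=0, ω_s=1
Stage 2: 18(1−ω_c) = −44(0−ω_c)  ⇒  62ω_c = 18  ⇒  ω_c = 9/31
  ⇒ ω_c²/ω_s² = 9/31
Coupling ω_s² = ω_c¹ ⇒ overall = 3/16 × 9/31 = 27/496

27/496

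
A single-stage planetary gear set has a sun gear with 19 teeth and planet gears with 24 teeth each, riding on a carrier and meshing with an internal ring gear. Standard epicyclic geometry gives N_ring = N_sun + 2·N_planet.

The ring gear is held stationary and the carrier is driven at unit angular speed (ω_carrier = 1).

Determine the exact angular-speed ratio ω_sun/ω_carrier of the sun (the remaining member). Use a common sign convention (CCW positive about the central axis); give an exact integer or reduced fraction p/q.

N_ring = 19 + 2·24 = 67
19(ω_s−ω_c) = −67(ω_r−ω_c),  ω_r=0, ω_c=1
ω_s = 1 − (67/19)(0−1) = 86/19
ω_s/ω_c = 86/19

86/19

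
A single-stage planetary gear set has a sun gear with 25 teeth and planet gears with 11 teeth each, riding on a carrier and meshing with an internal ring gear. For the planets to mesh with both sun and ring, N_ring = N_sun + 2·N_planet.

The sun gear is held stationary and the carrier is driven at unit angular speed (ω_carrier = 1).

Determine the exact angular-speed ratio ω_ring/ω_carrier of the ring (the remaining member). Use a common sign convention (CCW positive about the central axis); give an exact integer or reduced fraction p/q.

N_ring = 25 + 2·11 = 47
25(ω_s−ω_c) = −47(ω_r−ω_c),  ω_s=0, ω_c=1
ω_r = 1 − (25/47)(0−1) = 72/47
ω_r/ω_c = 72/47

72/47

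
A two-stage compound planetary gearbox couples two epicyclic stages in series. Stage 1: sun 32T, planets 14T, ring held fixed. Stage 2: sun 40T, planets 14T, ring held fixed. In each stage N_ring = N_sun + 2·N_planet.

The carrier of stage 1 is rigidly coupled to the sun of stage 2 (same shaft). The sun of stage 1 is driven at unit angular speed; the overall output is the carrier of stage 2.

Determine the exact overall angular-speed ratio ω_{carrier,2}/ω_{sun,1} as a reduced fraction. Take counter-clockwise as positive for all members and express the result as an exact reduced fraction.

80/621

Stage 1: N_ring = 32 + 2·14 = 60
Stage 1: 32(ω_s−ω_c) = −60(ω_r−ω_c),  ω_r=0, ω_s=1
Stage 1: 32(1−ω_c) = −60(0−ω_c)  ⇒  92ω_c = 32  ⇒  ω_c = 8/23
  ⇒ ω_c¹/ω_s¹ = 8/23
Stage 2: N_ring = 40 + 2·14 = 68
Stage 2: 40(ω_s−ω_c) = −68(ω_r−ω_c),  ω_r=0, ω_s=1
Stage 2: 40(1−ω_c) = −68(0−ω_c)  ⇒  108ω_c = 40  ⇒  ω_c = 10/27
  ⇒ ω_c²/ω_s² = 10/27
Coupling ω_s² = ω_c¹ ⇒ overall = 8/23 × 10/27 = 80/621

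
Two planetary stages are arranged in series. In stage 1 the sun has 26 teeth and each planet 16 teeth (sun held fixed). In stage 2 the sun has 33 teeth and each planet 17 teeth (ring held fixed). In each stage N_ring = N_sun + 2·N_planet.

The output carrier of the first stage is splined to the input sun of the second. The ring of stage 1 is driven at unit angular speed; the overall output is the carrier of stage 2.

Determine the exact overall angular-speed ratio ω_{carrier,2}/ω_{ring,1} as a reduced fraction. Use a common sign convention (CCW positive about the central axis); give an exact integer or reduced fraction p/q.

319/1400

Stage 1: N_ring = 26 + 2·16 = 58
Stage 1: 26(ω_s−ω_c) = −58(ω_r−ω_c),  ω_s=0, ω_r=1
Stage 1: 26(0−ω_c) = −58(1−ω_c)  ⇒  84ω_c = 58  ⇒  ω_c = 29/42
  ⇒ ω_c¹/ω_r¹ = 29/42
Stage 2: N_ring = 33 + 2·17 = 67
Stage 2: 33(ω_s−ω_c) = −67(ω_r−ω_c),  ω_r=0, ω_s=1
Stage 2: 33(1−ω_c) = −67(0−ω_c)  ⇒  100ω_c = 33  ⇒  ω_c = 33/100
  ⇒ ω_c²/ω_s² = 33/100
Coupling ω_s² = ω_c¹ ⇒ overall = 29/42 × 33/100 = 319/1400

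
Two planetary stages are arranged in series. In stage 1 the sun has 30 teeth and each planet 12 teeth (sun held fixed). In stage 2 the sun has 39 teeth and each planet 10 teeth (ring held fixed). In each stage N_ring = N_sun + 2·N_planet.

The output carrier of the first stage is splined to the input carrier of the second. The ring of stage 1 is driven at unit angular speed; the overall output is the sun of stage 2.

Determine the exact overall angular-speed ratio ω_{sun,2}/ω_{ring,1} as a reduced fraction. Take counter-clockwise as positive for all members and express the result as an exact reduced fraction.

Stage 1: N_ring = 30 + 2·12 = 54
Stage 1: 30(ω_s−ω_c) = −54(ω_r−ω_c),  ω_s=0, ω_r=1
Stage 1: 30(0−ω_c) = −54(1−ω_c)  ⇒  84ω_c = 54  ⇒  ω_c = 9/14
  ⇒ ω_c¹/ω_r¹ = 9/14
Stage 2: N_ring = 39 + 2·10 = 59
Stage 2: 39(ω_s−ω_c) = −59(ω_r−ω_c),  ω_r=0, ω_c=1
Stage 2: ω_s = 1 − (59/39)(0−1) = 98/39
  ⇒ ω_s²/ω_c² = 98/39
Coupling ω_c² = ω_c¹ ⇒ overall = 9/14 × 98/39 = 21/13

21/13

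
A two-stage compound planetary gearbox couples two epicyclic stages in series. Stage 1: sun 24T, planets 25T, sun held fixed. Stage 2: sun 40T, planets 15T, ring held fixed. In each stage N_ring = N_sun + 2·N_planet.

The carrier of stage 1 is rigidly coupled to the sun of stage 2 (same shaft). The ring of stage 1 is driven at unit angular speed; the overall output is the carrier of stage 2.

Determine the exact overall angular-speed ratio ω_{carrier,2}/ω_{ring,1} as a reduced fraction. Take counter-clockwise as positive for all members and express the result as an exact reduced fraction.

148/539

Stage 1: N_ring = 24 + 2·25 = 74
Stage 1: 24(ω_s−ω_c) = −74(ω_r−ω_c),  ω_s=0, ω_r=1
Stage 1: 24(0−ω_c) = −74(1−ω_c)  ⇒  98ω_c = 74  ⇒  ω_c = 37/49
  ⇒ ω_c¹/ω_r¹ = 37/49
Stage 2: N_ring = 40 + 2·15 = 70
Stage 2: 40(ω_s−ω_c) = −70(ω_r−ω_c),  ω_r=0, ω_s=1
Stage 2: 40(1−ω_c) = −70(0−ω_c)  ⇒  110ω_c = 40  ⇒  ω_c = 4/11
  ⇒ ω_c²/ω_s² = 4/11
Coupling ω_s² = ω_c¹ ⇒ overall = 37/49 × 4/11 = 148/539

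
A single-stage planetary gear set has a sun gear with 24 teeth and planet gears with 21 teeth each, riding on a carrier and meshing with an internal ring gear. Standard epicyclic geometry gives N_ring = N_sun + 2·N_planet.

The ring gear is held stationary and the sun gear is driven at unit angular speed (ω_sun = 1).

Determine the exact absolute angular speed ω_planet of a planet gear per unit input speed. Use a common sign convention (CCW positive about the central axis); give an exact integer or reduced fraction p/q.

-4/7

N_ring = 24 + 2·21 = 66
24(ω_s−ω_c) = −66(ω_r−ω_c),  ω_r=0, ω_s=1
24(1−ω_c) = −66(0−ω_c)  ⇒  90ω_c = 24  ⇒  ω_c = 4/15
sun–planet: 24·(1−4/15) = −21·(ω_p−ω_c)  ⇒  ω_p−ω_c = −(24/21)·(11/15) = -88/105
ω_p = 4/15 − 88/105 = -4/7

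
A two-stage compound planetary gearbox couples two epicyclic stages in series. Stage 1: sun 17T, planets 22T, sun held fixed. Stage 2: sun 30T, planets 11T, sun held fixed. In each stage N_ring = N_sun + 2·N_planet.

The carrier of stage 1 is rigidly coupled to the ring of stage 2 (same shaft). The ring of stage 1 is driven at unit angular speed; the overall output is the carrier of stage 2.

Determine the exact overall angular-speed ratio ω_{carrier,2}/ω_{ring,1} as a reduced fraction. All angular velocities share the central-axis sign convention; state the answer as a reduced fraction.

Stage 1: N_ring = 17 + 2·22 = 61
Stage 1: 17(ω_s−ω_c) = −61(ω_r−ω_c),  ω_s=0, ω_r=1
Stage 1: 17(0−ω_c) = −61(1−ω_c)  ⇒  78ω_c = 61  ⇒  ω_c = 61/78
  ⇒ ω_c¹/ω_r¹ = 61/78
Stage 2: N_ring = 30 + 2·11 = 52
Stage 2: 30(ω_s−ω_c) = −52(ω_r−ω_c),  ω_s=0, ω_r=1
Stage 2: 30(0−ω_c) = −52(1−ω_c)  ⇒  82ω_c = 52  ⇒  ω_c = 26/41
  ⇒ ω_c²/ω_r² = 26/41
Coupling ω_r² = ω_c¹ ⇒ overall = 61/78 × 26/41 = 61/123

61/123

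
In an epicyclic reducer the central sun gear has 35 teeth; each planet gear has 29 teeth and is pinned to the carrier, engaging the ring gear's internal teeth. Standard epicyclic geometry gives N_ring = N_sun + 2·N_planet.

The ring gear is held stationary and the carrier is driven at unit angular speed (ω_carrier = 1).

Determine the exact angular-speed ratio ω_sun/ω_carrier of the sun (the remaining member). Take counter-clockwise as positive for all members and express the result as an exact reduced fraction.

N_ring = 35 + 2·29 = 93
35(ω_s−ω_c) = −93(ω_r−ω_c),  ω_r=0, ω_c=1
ω_s = 1 − (93/35)(0−1) = 128/35
ω_s/ω_c = 128/35

128/35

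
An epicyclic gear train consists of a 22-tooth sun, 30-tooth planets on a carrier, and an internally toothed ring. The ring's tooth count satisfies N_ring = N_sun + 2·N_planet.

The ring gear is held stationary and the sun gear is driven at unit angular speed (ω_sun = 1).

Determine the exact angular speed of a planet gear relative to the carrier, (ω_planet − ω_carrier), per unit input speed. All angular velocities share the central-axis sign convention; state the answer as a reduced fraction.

-451/780

N_ring = 22 + 2·30 = 82
22(ω_s−ω_c) = −82(ω_r−ω_c),  ω_r=0, ω_s=1
22(1−ω_c) = −82(0−ω_c)  ⇒  104ω_c = 22  ⇒  ω_c = 11/52
sun–planet: 22·(1−11/52) = −30·(ω_p−ω_c)  ⇒  ω_p−ω_c = −(22/30)·(41/52) = -451/780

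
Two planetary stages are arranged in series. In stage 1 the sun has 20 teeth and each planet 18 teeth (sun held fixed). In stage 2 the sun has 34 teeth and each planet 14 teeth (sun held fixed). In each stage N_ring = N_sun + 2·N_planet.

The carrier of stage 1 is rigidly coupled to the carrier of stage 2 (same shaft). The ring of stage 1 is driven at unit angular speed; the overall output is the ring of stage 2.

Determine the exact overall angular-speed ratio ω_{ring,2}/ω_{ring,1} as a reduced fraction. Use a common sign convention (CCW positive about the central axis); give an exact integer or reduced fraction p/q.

672/589

Stage 1: N_ring = 20 + 2·18 = 56
Stage 1: 20(ω_s−ω_c) = −56(ω_r−ω_c),  ω_s=0, ω_r=1
Stage 1: 20(0−ω_c) = −56(1−ω_c)  ⇒  76ω_c = 56  ⇒  ω_c = 14/19
  ⇒ ω_c¹/ω_r¹ = 14/19
Stage 2: N_ring = 34 + 2·14 = 62
Stage 2: 34(ω_s−ω_c) = −62(ω_r−ω_c),  ω_s=0, ω_c=1
Stage 2: ω_r = 1 − (34/62)(0−1) = 48/31
  ⇒ ω_r²/ω_c² = 48/31
Coupling ω_c² = ω_c¹ ⇒ overall = 14/19 × 48/31 = 672/589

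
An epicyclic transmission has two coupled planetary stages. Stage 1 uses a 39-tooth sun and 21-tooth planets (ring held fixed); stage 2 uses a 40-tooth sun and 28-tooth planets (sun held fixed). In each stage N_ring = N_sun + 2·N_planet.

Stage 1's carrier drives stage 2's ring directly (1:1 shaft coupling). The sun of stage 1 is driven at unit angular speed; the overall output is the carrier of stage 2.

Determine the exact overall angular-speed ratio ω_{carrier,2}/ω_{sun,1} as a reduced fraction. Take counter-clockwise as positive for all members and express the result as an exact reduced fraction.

39/170

Stage 1: N_ring = 39 + 2·21 = 81
Stage 1: 39(ω_s−ω_c) = −81(ω_r−ω_c),  ω_r=0, ω_s=1
Stage 1: 39(1−ω_c) = −81(0−ω_c)  ⇒  120ω_c = 39  ⇒  ω_c = 13/40
  ⇒ ω_c¹/ω_s¹ = 13/40
Stage 2: N_ring = 40 + 2·28 = 96
Stage 2: 40(ω_s−ω_c) = −96(ω_r−ω_c),  ω_s=0, ω_r=1
Stage 2: 40(0−ω_c) = −96(1−ω_c)  ⇒  136ω_c = 96  ⇒  ω_c = 12/17
  ⇒ ω_c²/ω_r² = 12/17
Coupling ω_r² = ω_c¹ ⇒ overall = 13/40 × 12/17 = 39/170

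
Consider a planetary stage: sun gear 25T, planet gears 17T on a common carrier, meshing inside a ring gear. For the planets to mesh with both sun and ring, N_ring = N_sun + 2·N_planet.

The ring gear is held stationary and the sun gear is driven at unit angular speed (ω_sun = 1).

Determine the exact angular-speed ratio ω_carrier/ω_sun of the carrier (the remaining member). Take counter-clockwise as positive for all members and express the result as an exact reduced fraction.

N_ring = 25 + 2·17 = 59
25(ω_s−ω_c) = −59(ω_r−ω_c),  ω_r=0, ω_s=1
25(1−ω_c) = −59(0−ω_c)  ⇒  84ω_c = 25  ⇒  ω_c = 25/84
ω_c/ω_s = 25/84

25/84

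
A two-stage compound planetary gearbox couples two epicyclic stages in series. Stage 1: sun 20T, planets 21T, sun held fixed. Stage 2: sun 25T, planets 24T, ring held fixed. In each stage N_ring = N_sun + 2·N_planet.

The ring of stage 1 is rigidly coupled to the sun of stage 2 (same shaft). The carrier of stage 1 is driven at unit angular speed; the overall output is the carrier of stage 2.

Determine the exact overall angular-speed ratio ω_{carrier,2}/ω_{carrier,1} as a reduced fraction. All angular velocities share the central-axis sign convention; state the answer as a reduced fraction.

Stage 1: N_ring = 20 + 2·21 = 62
Stage 1: 20(ω_s−ω_c) = −62(ω_r−ω_c),  ω_s=0, ω_c=1
Stage 1: ω_r = 1 − (20/62)(0−1) = 41/31
  ⇒ ω_r¹/ω_c¹ = 41/31
Stage 2: N_ring = 25 + 2·24 = 73
Stage 2: 25(ω_s−ω_c) = −73(ω_r−ω_c),  ω_r=0, ω_s=1
Stage 2: 25(1−ω_c) = −73(0−ω_c)  ⇒  98ω_c = 25  ⇒  ω_c = 25/98
  ⇒ ω_c²/ω_s² = 25/98
Coupling ω_s² = ω_r¹ ⇒ overall = 41/31 × 25/98 = 1025/3038

1025/3038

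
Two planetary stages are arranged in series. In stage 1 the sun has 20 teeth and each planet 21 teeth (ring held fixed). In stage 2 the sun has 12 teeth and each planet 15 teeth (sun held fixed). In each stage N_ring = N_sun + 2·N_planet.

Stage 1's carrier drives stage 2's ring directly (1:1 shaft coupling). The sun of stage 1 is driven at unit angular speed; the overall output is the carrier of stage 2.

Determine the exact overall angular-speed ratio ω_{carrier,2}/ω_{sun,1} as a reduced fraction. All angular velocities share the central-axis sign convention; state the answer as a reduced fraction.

70/369

Stage 1: N_ring = 20 + 2·21 = 62
Stage 1: 20(ω_s−ω_c) = −62(ω_r−ω_c),  ω_r=0, ω_s=1
Stage 1: 20(1−ω_c) = −62(0−ω_c)  ⇒  82ω_c = 20  ⇒  ω_c = 10/41
  ⇒ ω_c¹/ω_s¹ = 10/41
Stage 2: N_ring = 12 + 2·15 = 42
Stage 2: 12(ω_s−ω_c) = −42(ω_r−ω_c),  ω_s=0, ω_r=1
Stage 2: 12(0−ω_c) = −42(1−ω_c)  ⇒  54ω_c = 42  ⇒  ω_c = 7/9
  ⇒ ω_c²/ω_r² = 7/9
Coupling ω_r² = ω_c¹ ⇒ overall = 10/41 × 7/9 = 70/369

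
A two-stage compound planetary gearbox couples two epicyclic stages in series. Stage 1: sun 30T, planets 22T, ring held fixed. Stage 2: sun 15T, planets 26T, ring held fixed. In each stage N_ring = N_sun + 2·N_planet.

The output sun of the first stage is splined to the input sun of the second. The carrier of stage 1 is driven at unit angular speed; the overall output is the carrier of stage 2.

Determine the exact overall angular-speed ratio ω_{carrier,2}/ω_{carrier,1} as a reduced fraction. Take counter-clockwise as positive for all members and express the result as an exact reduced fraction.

Stage 1: N_ring = 30 + 2·22 = 74
Stage 1: 30(ω_s−ω_c) = −74(ω_r−ω_c),  ω_r=0, ω_c=1
Stage 1: ω_s = 1 − (74/30)(0−1) = 52/15
  ⇒ ω_s¹/ω_c¹ = 52/15
Stage 2: N_ring = 15 + 2·26 = 67
Stage 2: 15(ω_s−ω_c) = −67(ω_r−ω_c),  ω_r=0, ω_s=1
Stage 2: 15(1−ω_c) = −67(0−ω_c)  ⇒  82ω_c = 15  ⇒  ω_c = 15/82
  ⇒ ω_c²/ω_s² = 15/82
Coupling ω_s² = ω_s¹ ⇒ overall = 52/15 × 15/82 = 26/41

26/41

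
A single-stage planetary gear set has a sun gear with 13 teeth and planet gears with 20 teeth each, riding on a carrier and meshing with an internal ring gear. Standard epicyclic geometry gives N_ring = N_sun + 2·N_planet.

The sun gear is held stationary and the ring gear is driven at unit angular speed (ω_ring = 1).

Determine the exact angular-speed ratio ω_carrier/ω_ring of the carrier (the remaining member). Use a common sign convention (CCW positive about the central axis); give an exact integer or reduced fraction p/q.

N_ring = 13 + 2·20 = 53
13(ω_s−ω_c) = −53(ω_r−ω_c),  ω_s=0, ω_r=1
13(0−ω_c) = −53(1−ω_c)  ⇒  66ω_c = 53  ⇒  ω_c = 53/66
ω_c/ω_r = 53/66

53/66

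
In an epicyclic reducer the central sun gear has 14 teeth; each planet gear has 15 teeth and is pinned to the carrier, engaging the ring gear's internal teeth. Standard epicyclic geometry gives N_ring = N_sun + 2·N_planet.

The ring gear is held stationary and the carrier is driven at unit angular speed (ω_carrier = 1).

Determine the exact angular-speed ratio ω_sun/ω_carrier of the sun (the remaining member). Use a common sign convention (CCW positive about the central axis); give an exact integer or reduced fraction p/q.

29/7

N_ring = 14 + 2·15 = 44
14(ω_s−ω_c) = −44(ω_r−ω_c),  ω_r=0, ω_c=1
ω_s = 1 − (44/14)(0−1) = 29/7
ω_s/ω_c = 29/7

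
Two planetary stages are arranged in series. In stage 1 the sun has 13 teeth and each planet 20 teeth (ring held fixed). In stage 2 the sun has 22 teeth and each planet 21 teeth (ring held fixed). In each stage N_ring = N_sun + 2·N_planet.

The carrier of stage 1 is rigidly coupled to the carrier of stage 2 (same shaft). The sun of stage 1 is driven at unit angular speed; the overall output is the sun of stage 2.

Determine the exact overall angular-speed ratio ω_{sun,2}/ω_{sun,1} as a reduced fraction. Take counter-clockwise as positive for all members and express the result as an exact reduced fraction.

559/726

Stage 1: N_ring = 13 + 2·20 = 53
Stage 1: 13(ω_s−ω_c) = −53(ω_r−ω_c),  ω_r=0, ω_s=1
Stage 1: 13(1−ω_c) = −53(0−ω_c)  ⇒  66ω_c = 13  ⇒  ω_c = 13/66
  ⇒ ω_c¹/ω_s¹ = 13/66
Stage 2: N_ring = 22 + 2·21 = 64
Stage 2: 22(ω_s−ω_c) = −64(ω_r−ω_c),  ω_r=0, ω_c=1
Stage 2: ω_s = 1 − (64/22)(0−1) = 43/11
  ⇒ ω_s²/ω_c² = 43/11
Coupling ω_c² = ω_c¹ ⇒ overall = 13/66 × 43/11 = 559/726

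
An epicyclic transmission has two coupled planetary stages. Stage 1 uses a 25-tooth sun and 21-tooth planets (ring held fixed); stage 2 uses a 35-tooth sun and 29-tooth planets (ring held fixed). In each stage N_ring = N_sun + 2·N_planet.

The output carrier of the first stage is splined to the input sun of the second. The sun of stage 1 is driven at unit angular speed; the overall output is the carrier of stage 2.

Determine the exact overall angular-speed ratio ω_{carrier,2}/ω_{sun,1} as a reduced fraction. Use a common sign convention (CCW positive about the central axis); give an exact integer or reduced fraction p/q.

875/11776

Stage 1: N_ring = 25 + 2·21 = 67
Stage 1: 25(ω_s−ω_c) = −67(ω_r−ω_c),  ω_r=0, ω_s=1
Stage 1: 25(1−ω_c) = −67(0−ω_c)  ⇒  92ω_c = 25  ⇒  ω_c = 25/92
  ⇒ ω_c¹/ω_s¹ = 25/92
Stage 2: N_ring = 35 + 2·29 = 93
Stage 2: 35(ω_s−ω_c) = −93(ω_r−ω_c),  ω_r=0, ω_s=1
Stage 2: 35(1−ω_c) = −93(0−ω_c)  ⇒  128ω_c = 35  ⇒  ω_c = 35/128
  ⇒ ω_c²/ω_s² = 35/128
Coupling ω_s² = ω_c¹ ⇒ overall = 25/92 × 35/128 = 875/11776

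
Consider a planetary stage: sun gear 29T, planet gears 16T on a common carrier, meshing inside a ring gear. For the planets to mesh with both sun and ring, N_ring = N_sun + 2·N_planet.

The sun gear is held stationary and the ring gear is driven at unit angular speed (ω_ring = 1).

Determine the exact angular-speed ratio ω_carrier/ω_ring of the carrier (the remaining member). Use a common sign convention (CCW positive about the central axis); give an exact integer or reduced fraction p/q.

61/90

N_ring = 29 + 2·16 = 61
29(ω_s−ω_c) = −61(ω_r−ω_c),  ω_s=0, ω_r=1
29(0−ω_c) = −61(1−ω_c)  ⇒  90ω_c = 61  ⇒  ω_c = 61/90
ω_c/ω_r = 61/90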